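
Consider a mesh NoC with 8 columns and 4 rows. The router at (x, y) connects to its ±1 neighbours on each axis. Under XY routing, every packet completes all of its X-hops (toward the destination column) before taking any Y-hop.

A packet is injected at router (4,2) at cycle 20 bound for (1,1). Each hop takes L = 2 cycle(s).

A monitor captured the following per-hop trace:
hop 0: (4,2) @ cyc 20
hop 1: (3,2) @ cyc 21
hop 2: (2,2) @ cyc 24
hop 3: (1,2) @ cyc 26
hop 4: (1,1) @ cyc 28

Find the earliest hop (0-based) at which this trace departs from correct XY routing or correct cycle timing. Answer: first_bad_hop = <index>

check 1→ d=(-1,0) cyc+1: BAD: Δcyc=1≠L

first_bad_hop = 1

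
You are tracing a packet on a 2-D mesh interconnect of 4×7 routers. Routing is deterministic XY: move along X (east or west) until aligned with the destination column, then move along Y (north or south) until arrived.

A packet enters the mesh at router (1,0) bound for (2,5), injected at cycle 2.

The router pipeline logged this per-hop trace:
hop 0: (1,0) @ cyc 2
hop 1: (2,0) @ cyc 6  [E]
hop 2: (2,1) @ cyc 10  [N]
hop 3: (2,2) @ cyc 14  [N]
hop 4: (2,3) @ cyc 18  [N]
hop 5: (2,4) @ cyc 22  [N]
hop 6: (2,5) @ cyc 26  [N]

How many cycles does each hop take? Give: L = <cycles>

Between hops 0 and 1 the cycle counter advances 6 − 2 = 4.
Per-hop latency L = Δcyc = 4.

L = 4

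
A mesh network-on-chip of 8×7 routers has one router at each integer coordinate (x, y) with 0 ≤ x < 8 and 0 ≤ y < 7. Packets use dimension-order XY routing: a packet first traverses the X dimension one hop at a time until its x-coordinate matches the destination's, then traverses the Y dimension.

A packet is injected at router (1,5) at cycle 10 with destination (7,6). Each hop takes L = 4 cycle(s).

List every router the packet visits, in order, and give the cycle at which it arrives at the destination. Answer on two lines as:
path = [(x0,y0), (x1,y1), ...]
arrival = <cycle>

  0. router=(1,5) cycle=10 (inject)
  1. router=(2,5) cycle=14 dir=E
  2. router=(3,5) cycle=18 dir=E
  3. router=(4,5) cycle=22 dir=E
  4. router=(5,5) cycle=26 dir=E
  5. router=(6,5) cycle=30 dir=E
  6. router=(7,5) cycle=34 dir=E
  7. router=(7,6) cycle=38 dir=N

path = [(1,5), (2,5), (3,5), (4,5), (5,5), (6,5), (7,5), (7,6)]
arrival = 38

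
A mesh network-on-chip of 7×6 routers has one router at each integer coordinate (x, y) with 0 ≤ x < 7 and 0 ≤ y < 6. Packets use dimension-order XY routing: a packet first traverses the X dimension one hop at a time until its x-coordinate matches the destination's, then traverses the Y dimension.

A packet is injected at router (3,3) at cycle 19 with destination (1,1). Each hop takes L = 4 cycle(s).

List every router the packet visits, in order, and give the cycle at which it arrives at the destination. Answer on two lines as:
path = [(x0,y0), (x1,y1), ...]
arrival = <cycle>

path = [(3,3), (2,3), (1,3), (1,2), (1,1)]
arrival = 35

  0. router=(3,3) cycle=19 (inject)
  1. router=(2,3) cycle=23 dir=W
  2. router=(1,3) cycle=27 dir=W
  3. router=(1,2) cycle=31 dir=S
  4. router=(1,1) cycle=35 dir=S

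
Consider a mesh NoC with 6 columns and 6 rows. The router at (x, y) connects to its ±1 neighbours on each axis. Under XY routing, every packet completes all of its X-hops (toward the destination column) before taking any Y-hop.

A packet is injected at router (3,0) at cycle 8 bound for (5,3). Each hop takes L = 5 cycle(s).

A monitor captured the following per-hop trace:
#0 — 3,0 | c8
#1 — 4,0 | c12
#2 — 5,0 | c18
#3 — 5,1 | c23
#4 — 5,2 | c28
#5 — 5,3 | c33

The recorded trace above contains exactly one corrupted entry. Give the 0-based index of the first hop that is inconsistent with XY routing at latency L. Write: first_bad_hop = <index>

check 1→ d=(1,0) cyc+4: BAD: Δcyc=4≠L

first_bad_hop = 1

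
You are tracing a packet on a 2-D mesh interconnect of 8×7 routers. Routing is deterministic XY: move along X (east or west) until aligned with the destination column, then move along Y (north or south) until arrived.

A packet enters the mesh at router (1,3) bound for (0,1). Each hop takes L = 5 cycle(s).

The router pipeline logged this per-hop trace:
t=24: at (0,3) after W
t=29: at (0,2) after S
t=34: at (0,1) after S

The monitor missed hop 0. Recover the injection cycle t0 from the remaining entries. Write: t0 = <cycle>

t0 = 19

At hop 1 the cycle is 24; in general cyc_k = t0 + kL.
Subtract one hop: t0 = 24 − 5 = 19.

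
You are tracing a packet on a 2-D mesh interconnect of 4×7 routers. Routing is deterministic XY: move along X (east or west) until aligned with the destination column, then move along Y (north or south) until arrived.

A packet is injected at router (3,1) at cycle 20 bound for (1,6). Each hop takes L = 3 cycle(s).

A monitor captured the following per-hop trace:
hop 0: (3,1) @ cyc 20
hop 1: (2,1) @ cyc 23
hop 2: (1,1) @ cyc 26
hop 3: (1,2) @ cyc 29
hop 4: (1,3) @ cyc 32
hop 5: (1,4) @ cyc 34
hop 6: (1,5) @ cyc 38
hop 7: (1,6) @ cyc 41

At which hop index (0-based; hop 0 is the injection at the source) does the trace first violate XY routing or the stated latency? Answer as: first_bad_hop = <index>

check 1→ d=(-1,0) cyc+3: ok
check 2→ d=(-1,0) cyc+3: ok
check 3→ d=(0,1) cyc+3: ok
check 4→ d=(0,1) cyc+3: ok
check 5→ d=(0,1) cyc+2: BAD: Δcyc=2≠L

first_bad_hop = 5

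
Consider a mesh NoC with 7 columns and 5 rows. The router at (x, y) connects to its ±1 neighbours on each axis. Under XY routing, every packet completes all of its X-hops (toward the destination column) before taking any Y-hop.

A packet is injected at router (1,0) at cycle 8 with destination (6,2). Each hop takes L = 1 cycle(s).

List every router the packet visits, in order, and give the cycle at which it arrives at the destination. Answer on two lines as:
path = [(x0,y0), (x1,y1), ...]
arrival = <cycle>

path = [(1,0), (2,0), (3,0), (4,0), (5,0), (6,0), (6,1), (6,2)]
arrival = 15

t=8: at (1,0)
t=9: at (2,0) after E
t=10: at (3,0) after E
t=11: at (4,0) after E
t=12: at (5,0) after E
t=13: at (6,0) after E
t=14: at (6,1) after N
t=15: at (6,2) after N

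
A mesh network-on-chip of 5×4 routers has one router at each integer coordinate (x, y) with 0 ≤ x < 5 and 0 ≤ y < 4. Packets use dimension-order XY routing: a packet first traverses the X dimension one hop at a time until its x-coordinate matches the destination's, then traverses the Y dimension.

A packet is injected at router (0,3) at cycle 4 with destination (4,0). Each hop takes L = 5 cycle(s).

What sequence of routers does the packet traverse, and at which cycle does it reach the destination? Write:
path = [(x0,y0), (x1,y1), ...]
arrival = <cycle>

path = [(0,3), (1,3), (2,3), (3,3), (4,3), (4,2), (4,1), (4,0)]
arrival = 39

src (0,3)  cyc=4
E→(1,3)  cyc=9
E→(2,3)  cyc=14
E→(3,3)  cyc=19
E→(4,3)  cyc=24
S→(4,2)  cyc=29
S→(4,1)  cyc=34
S→(4,0)  cyc=39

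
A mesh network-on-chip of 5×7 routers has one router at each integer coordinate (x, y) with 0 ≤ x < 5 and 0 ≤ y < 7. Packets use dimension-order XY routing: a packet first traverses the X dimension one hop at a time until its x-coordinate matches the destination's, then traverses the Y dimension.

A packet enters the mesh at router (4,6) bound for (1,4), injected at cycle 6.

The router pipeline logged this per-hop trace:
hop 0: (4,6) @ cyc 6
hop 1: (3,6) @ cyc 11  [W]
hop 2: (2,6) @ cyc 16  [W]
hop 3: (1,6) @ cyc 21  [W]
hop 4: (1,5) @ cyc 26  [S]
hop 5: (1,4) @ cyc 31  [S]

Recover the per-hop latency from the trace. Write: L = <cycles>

L = 5

From hop 0 (6) to hop 1 (11): +5 cycles.
Per-hop latency L = Δcyc = 5.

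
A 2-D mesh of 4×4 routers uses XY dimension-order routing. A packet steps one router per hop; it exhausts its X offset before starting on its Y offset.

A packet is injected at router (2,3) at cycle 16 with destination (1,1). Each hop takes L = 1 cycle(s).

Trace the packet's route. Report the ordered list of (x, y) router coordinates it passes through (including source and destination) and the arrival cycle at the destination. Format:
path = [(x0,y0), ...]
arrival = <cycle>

path = [(2,3), (1,3), (1,2), (1,1)]
arrival = 19

[0] x=2 y=3 t=16
[1] x=1 y=3 t=17 →W
[2] x=1 y=2 t=18 →S
[3] x=1 y=1 t=19 →S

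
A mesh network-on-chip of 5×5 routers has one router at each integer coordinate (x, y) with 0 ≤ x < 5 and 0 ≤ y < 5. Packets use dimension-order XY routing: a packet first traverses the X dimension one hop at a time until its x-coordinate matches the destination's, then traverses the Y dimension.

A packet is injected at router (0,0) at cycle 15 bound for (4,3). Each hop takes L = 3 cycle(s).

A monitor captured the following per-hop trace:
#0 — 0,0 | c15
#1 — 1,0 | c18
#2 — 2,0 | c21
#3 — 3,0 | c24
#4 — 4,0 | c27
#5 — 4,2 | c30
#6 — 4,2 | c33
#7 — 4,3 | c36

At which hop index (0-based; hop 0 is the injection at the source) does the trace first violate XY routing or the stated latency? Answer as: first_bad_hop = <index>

first_bad_hop = 5

  1: Δx=+1 Δy=+0 Δt=3 [ok]
  2: Δx=+1 Δy=+0 Δt=3 [ok]
  3: Δx=+1 Δy=+0 Δt=3 [ok]
  4: Δx=+1 Δy=+0 Δt=3 [ok]
  5: Δx=+0 Δy=+2 Δt=3 [BAD: non-unit step]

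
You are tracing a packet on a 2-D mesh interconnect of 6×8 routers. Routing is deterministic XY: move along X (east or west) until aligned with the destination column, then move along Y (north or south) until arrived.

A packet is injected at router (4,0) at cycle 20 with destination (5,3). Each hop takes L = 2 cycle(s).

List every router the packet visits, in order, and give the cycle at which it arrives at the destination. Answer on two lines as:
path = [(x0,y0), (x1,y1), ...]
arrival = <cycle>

path = [(4,0), (5,0), (5,1), (5,2), (5,3)]
arrival = 28

t=20: at (4,0)
t=22: at (5,0) after E
t=24: at (5,1) after N
t=26: at (5,2) after N
t=28: at (5,3) after N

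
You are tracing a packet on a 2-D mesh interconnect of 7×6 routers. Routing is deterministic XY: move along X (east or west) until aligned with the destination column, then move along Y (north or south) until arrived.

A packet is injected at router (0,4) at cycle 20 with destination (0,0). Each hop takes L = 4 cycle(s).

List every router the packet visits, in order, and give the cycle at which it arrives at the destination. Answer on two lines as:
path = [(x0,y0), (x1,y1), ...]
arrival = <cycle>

path = [(0,4), (0,3), (0,2), (0,1), (0,0)]
arrival = 36

#0 — 0,4 | c20
#1 — 0,3 | c24 | S
#2 — 0,2 | c28 | S
#3 — 0,1 | c32 | S
#4 — 0,0 | c36 | S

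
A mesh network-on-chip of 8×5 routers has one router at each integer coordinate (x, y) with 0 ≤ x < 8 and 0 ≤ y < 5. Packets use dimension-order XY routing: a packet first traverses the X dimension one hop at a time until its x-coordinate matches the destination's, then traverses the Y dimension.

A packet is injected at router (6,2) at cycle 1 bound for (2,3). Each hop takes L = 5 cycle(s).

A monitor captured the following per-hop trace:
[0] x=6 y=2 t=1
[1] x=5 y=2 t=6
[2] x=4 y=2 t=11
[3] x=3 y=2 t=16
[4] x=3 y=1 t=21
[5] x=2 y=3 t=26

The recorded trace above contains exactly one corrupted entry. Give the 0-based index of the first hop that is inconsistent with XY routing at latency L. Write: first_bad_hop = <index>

first_bad_hop = 4

hop 1: step (-1,+0), +5 cyc — ok
hop 2: step (-1,+0), +5 cyc — ok
hop 3: step (-1,+0), +5 cyc — ok
hop 4: step (+0,-1), +5 cyc — BAD: Y-move but x=3≠2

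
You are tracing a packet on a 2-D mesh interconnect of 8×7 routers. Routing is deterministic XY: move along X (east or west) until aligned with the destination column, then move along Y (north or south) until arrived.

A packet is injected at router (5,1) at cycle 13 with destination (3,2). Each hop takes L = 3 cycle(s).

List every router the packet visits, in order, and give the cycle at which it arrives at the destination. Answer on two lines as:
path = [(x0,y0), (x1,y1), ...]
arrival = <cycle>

path = [(5,1), (4,1), (3,1), (3,2)]
arrival = 22

[0] x=5 y=1 t=13
[1] x=4 y=1 t=16 →W
[2] x=3 y=1 t=19 →W
[3] x=3 y=2 t=22 →N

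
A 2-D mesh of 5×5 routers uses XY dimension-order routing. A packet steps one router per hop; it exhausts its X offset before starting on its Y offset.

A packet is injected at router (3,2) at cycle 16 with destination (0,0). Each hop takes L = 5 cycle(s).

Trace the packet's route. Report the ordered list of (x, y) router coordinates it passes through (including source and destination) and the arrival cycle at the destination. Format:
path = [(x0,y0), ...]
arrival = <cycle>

path = [(3,2), (2,2), (1,2), (0,2), (0,1), (0,0)]
arrival = 41

[0] x=3 y=2 t=16
[1] x=2 y=2 t=21 →W
[2] x=1 y=2 t=26 →W
[3] x=0 y=2 t=31 →W
[4] x=0 y=1 t=36 →S
[5] x=0 y=0 t=41 →S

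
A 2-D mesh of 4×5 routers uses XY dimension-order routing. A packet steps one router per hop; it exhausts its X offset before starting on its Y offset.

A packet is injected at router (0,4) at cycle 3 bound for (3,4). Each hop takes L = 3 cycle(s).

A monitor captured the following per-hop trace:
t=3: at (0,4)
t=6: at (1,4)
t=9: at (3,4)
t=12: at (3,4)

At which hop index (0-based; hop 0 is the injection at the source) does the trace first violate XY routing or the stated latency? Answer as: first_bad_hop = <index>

[1] (+1,+0) / 3c ⇒ ok
[2] (+2,+0) / 3c ⇒ BAD: non-unit step

first_bad_hop = 2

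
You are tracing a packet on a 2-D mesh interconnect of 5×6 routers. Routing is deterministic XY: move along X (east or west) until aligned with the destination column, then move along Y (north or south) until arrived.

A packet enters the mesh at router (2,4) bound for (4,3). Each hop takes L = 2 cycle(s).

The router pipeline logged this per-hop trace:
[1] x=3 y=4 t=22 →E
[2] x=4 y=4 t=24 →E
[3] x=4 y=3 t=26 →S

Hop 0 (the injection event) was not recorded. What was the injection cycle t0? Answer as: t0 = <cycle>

The first recorded entry is hop 1 at cycle 22.
t0 = cyc[1] − L = 22 − 2 = 20.

t0 = 20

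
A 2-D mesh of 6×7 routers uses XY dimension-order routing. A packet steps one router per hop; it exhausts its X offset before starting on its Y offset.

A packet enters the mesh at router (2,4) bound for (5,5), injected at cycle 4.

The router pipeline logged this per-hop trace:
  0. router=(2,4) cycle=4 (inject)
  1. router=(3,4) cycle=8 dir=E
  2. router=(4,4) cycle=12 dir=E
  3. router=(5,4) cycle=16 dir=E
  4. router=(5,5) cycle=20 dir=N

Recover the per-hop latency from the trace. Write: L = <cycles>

L = 4

cyc[1] − cyc[0] = 8 − 4 = 4.
Per-hop latency L = Δcyc = 4.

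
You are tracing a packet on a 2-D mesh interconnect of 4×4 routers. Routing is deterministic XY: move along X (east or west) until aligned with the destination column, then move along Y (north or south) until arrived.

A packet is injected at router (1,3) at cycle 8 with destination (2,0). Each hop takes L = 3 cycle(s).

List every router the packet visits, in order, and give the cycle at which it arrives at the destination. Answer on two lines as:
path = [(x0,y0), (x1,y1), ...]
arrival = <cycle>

path = [(1,3), (2,3), (2,2), (2,1), (2,0)]
arrival = 20

src (1,3)  cyc=8
E→(2,3)  cyc=11
S→(2,2)  cyc=14
S→(2,1)  cyc=17
S→(2,0)  cyc=20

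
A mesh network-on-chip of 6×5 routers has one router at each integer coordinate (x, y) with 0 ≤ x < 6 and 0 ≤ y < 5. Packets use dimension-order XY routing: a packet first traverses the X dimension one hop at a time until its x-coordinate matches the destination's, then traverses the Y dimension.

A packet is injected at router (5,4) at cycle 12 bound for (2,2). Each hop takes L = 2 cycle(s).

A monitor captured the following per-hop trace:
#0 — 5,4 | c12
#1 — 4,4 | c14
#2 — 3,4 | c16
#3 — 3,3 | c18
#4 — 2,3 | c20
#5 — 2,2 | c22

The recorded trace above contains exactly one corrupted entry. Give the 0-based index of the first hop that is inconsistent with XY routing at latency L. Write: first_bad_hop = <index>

first_bad_hop = 3

check 1→ d=(-1,0) cyc+2: ok
check 2→ d=(-1,0) cyc+2: ok
check 3→ d=(0,-1) cyc+2: BAD: Y-move but x=3≠2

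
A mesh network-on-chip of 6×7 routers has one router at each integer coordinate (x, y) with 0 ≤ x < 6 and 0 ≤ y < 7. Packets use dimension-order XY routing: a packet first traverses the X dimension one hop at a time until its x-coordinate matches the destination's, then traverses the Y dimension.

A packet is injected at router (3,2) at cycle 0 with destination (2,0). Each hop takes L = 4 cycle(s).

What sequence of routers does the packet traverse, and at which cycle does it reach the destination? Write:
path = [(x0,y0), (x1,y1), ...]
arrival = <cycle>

hop 0: (3,2) @ cyc 0
hop 1: (2,2) @ cyc 4  [W]
hop 2: (2,1) @ cyc 8  [S]
hop 3: (2,0) @ cyc 12  [S]

path = [(3,2), (2,2), (2,1), (2,0)]
arrival = 12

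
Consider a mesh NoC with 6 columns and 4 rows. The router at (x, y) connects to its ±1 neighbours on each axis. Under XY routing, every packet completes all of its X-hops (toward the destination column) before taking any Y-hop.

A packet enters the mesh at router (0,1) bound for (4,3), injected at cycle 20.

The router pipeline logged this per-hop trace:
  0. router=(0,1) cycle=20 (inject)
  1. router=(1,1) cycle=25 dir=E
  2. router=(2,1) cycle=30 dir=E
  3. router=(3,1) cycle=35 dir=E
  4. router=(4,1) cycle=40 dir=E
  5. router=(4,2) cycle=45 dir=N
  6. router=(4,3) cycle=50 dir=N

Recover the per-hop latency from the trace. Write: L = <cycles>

From hop 0 (20) to hop 1 (25): +5 cycles.
One hop costs L cycles, so L = 5.

L = 5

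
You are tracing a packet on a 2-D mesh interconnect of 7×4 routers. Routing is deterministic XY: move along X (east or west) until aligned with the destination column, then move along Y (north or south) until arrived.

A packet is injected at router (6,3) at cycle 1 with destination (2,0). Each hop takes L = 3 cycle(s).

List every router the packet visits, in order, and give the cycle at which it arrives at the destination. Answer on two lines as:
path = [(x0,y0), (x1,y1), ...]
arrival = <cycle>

path = [(6,3), (5,3), (4,3), (3,3), (2,3), (2,2), (2,1), (2,0)]
arrival = 22

hop 0: (6,3) @ cyc 1
hop 1: (5,3) @ cyc 4  [W]
hop 2: (4,3) @ cyc 7  [W]
hop 3: (3,3) @ cyc 10  [W]
hop 4: (2,3) @ cyc 13  [W]
hop 5: (2,2) @ cyc 16  [S]
hop 6: (2,1) @ cyc 19  [S]
hop 7: (2,0) @ cyc 22  [S]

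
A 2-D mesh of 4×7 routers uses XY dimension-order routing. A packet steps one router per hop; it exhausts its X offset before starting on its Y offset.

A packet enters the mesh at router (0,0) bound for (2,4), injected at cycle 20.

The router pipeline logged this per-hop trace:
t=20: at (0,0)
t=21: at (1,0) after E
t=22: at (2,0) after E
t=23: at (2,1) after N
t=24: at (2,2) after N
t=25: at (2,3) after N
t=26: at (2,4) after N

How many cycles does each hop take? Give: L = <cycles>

L = 1

Δcyc across hop 0→1: 21 − 20 = 1.
Per-hop latency L = Δcyc = 1.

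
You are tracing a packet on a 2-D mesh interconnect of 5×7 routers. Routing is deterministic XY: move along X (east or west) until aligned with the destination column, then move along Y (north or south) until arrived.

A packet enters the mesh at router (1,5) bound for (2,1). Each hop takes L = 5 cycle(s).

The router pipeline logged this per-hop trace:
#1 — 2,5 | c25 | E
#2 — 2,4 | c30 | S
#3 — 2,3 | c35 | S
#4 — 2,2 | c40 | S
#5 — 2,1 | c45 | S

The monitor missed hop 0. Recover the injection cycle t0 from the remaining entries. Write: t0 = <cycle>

t0 = 20

cyc[1] = 25 and cyc[k] = t0 + k·L for every k.
t0 = cyc[1] − L = 25 − 5 = 20.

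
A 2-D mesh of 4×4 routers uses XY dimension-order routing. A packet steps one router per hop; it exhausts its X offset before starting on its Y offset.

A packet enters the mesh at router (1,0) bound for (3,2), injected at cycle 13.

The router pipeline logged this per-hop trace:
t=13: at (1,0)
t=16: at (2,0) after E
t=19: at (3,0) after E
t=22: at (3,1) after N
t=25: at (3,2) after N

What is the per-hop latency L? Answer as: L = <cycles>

Δcyc across hop 0→1: 16 − 13 = 3.
One hop costs L cycles, so L = 3.

L = 3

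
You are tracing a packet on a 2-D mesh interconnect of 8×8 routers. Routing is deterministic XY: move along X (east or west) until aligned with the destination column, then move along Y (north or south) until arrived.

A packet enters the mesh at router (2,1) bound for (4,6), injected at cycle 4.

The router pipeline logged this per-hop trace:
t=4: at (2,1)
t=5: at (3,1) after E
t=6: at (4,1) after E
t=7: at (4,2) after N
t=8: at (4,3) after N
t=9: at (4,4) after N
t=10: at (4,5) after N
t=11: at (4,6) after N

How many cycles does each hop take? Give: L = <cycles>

L = 1

Between hops 0 and 1 the cycle counter advances 5 − 4 = 1.
Per-hop latency L = Δcyc = 1.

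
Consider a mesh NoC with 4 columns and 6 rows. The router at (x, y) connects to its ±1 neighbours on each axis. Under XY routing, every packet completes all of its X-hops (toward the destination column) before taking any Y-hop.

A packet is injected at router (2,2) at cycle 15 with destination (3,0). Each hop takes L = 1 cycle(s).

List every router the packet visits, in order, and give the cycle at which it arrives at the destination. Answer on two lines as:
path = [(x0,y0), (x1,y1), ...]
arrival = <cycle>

path = [(2,2), (3,2), (3,1), (3,0)]
arrival = 18

#0 — 2,2 | c15
#1 — 3,2 | c16 | E
#2 — 3,1 | c17 | S
#3 — 3,0 | c18 | S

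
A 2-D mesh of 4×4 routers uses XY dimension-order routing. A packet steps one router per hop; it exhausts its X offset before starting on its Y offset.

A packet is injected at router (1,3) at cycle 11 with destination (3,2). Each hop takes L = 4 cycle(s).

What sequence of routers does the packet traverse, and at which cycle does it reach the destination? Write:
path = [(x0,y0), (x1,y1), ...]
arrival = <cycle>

[0] x=1 y=3 t=11
[1] x=2 y=3 t=15 →E
[2] x=3 y=3 t=19 →E
[3] x=3 y=2 t=23 →S

path = [(1,3), (2,3), (3,3), (3,2)]
arrival = 23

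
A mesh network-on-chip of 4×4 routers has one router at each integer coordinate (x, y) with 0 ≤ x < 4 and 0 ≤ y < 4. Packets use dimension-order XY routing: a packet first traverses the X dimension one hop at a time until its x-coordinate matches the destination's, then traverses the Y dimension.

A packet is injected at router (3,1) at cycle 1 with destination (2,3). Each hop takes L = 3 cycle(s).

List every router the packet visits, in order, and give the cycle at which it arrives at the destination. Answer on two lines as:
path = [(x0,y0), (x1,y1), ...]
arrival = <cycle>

src (3,1)  cyc=1
W→(2,1)  cyc=4
N→(2,2)  cyc=7
N→(2,3)  cyc=10

path = [(3,1), (2,1), (2,2), (2,3)]
arrival = 10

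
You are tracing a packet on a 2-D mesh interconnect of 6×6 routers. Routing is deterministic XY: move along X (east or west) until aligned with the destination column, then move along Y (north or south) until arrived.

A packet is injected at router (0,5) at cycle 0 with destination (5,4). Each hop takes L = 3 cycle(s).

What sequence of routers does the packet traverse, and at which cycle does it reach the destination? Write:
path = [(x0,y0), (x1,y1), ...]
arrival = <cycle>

hop 0: (0,5) @ cyc 0
hop 1: (1,5) @ cyc 3  [E]
hop 2: (2,5) @ cyc 6  [E]
hop 3: (3,5) @ cyc 9  [E]
hop 4: (4,5) @ cyc 12  [E]
hop 5: (5,5) @ cyc 15  [E]
hop 6: (5,4) @ cyc 18  [S]

path = [(0,5), (1,5), (2,5), (3,5), (4,5), (5,5), (5,4)]
arrival = 18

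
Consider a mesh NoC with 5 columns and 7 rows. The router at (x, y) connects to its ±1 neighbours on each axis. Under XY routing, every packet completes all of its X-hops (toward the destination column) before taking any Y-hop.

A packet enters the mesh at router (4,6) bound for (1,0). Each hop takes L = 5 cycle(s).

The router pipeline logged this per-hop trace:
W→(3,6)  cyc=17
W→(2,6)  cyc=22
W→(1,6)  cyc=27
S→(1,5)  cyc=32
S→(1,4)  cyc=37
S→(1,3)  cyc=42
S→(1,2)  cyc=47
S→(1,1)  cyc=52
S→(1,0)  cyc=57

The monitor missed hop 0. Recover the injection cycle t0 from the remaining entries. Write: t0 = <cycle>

At hop 1 the cycle is 17; in general cyc_k = t0 + kL.
Therefore t0 = 17 − L = 12.

t0 = 12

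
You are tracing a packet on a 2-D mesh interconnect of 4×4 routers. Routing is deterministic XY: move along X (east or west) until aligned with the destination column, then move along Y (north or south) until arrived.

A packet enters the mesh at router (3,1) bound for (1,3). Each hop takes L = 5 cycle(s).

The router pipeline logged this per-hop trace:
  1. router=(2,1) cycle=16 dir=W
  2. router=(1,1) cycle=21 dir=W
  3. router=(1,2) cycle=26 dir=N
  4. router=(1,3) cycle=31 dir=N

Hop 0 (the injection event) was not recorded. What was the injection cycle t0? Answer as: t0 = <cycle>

t0 = 11

At hop 1 the cycle is 16; in general cyc_k = t0 + kL.
Subtract one hop: t0 = 16 − 5 = 11.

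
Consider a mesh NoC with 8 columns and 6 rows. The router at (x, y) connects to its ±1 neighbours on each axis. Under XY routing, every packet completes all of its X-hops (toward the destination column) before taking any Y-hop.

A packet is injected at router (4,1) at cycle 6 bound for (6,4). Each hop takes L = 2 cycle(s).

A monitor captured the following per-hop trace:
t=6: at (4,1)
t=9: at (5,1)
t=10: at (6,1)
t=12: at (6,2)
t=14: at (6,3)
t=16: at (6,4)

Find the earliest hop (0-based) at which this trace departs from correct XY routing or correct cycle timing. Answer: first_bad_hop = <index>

  1: Δx=+1 Δy=+0 Δt=3 [BAD: Δcyc=3≠L]

first_bad_hop = 1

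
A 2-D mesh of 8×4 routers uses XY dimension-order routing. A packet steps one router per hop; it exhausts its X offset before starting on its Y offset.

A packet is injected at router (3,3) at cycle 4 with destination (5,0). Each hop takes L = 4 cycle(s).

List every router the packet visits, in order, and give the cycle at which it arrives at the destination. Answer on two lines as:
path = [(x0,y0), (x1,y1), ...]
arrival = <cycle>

path = [(3,3), (4,3), (5,3), (5,2), (5,1), (5,0)]
arrival = 24

src (3,3)  cyc=4
E→(4,3)  cyc=8
E→(5,3)  cyc=12
S→(5,2)  cyc=16
S→(5,1)  cyc=20
S→(5,0)  cyc=24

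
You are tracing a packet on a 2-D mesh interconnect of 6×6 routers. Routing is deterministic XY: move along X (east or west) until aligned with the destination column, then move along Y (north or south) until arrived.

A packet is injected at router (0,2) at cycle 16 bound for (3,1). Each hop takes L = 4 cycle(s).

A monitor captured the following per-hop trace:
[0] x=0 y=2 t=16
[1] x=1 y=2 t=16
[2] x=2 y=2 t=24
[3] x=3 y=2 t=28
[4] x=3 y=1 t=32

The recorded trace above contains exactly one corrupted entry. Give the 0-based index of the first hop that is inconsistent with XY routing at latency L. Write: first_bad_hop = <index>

  1: Δx=+1 Δy=+0 Δt=0 [BAD: Δcyc=0≠L]

first_bad_hop = 1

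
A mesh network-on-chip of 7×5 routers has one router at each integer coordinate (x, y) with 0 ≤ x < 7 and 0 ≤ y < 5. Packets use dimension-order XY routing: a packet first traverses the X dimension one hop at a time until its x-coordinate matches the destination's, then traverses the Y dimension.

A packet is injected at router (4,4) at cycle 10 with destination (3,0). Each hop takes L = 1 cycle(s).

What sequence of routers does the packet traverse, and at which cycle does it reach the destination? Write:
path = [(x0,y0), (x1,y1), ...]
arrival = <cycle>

[0] x=4 y=4 t=10
[1] x=3 y=4 t=11 →W
[2] x=3 y=3 t=12 →S
[3] x=3 y=2 t=13 →S
[4] x=3 y=1 t=14 →S
[5] x=3 y=0 t=15 →S

path = [(4,4), (3,4), (3,3), (3,2), (3,1), (3,0)]
arrival = 15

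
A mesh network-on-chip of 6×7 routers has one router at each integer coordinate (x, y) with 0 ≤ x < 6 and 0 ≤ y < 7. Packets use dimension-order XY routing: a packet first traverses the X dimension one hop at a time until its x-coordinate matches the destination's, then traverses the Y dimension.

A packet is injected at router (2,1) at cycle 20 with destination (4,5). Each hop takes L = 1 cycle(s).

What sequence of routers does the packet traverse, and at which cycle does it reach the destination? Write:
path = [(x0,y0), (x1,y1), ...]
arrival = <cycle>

path = [(2,1), (3,1), (4,1), (4,2), (4,3), (4,4), (4,5)]
arrival = 26

  0. router=(2,1) cycle=20 (inject)
  1. router=(3,1) cycle=21 dir=E
  2. router=(4,1) cycle=22 dir=E
  3. router=(4,2) cycle=23 dir=N
  4. router=(4,3) cycle=24 dir=N
  5. router=(4,4) cycle=25 dir=N
  6. router=(4,5) cycle=26 dir=N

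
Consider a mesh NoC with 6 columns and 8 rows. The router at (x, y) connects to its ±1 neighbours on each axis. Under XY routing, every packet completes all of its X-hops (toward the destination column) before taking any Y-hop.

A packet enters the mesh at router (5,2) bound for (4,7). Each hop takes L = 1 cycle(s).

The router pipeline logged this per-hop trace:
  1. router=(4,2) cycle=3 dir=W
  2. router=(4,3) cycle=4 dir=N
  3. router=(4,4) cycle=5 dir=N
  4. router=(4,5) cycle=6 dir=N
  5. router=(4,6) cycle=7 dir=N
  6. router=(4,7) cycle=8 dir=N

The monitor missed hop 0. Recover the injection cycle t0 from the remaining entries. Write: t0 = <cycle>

t0 = 2

Hop 1 reached at cycle 3; hop k is at t0 + k·L.
Therefore t0 = 3 − L = 2.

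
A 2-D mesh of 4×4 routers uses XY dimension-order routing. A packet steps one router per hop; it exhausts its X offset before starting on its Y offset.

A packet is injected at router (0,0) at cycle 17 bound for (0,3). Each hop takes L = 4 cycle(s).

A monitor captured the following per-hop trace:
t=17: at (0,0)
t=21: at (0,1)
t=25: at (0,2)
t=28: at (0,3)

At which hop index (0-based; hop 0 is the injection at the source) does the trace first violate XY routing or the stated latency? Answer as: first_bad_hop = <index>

check 1→ d=(0,1) cyc+4: ok
check 2→ d=(0,1) cyc+4: ok
check 3→ d=(0,1) cyc+3: BAD: Δcyc=3≠L

first_bad_hop = 3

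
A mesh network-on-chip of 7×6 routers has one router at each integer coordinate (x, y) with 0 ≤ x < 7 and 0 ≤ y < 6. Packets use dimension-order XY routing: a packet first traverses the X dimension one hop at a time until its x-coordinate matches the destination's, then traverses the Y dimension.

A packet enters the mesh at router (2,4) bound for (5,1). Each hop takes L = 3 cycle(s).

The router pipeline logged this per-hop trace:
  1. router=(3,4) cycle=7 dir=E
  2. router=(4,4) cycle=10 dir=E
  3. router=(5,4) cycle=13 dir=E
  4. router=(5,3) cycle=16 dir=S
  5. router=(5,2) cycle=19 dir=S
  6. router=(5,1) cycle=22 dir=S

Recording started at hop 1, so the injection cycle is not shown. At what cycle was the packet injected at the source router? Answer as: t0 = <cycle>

t0 = 4

At hop 1 the cycle is 7; in general cyc_k = t0 + kL.
So t0 = 7 − 1·3 = 4.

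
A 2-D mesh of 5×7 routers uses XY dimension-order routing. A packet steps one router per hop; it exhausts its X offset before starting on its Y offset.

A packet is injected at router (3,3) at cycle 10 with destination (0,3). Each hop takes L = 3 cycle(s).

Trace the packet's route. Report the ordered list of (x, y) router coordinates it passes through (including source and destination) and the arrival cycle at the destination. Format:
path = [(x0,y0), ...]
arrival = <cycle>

hop 0: (3,3) @ cyc 10
hop 1: (2,3) @ cyc 13  [W]
hop 2: (1,3) @ cyc 16  [W]
hop 3: (0,3) @ cyc 19  [W]

path = [(3,3), (2,3), (1,3), (0,3)]
arrival = 19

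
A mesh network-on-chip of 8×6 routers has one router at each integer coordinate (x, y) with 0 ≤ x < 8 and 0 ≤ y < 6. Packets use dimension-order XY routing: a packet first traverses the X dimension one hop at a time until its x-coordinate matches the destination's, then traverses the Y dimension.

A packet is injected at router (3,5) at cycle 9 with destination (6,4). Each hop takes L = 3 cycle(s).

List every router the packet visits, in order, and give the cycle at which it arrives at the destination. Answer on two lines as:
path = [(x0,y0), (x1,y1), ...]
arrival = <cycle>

path = [(3,5), (4,5), (5,5), (6,5), (6,4)]
arrival = 21

src (3,5)  cyc=9
E→(4,5)  cyc=12
E→(5,5)  cyc=15
E→(6,5)  cyc=18
S→(6,4)  cyc=21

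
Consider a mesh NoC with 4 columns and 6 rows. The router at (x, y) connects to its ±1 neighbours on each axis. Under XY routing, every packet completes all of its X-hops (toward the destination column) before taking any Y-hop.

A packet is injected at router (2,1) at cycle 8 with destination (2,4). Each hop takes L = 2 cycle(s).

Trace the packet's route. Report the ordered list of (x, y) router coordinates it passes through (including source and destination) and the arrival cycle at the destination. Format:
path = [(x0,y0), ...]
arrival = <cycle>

[0] x=2 y=1 t=8
[1] x=2 y=2 t=10 →N
[2] x=2 y=3 t=12 →N
[3] x=2 y=4 t=14 →N

path = [(2,1), (2,2), (2,3), (2,4)]
arrival = 14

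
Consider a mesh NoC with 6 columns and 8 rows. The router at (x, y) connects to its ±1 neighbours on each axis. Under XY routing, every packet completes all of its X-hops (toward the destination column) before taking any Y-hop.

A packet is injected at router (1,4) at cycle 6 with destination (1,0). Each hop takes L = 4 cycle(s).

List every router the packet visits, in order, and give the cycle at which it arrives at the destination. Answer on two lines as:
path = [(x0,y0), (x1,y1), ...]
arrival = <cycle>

path = [(1,4), (1,3), (1,2), (1,1), (1,0)]
arrival = 22

[0] x=1 y=4 t=6
[1] x=1 y=3 t=10 →S
[2] x=1 y=2 t=14 →S
[3] x=1 y=1 t=18 →S
[4] x=1 y=0 t=22 →S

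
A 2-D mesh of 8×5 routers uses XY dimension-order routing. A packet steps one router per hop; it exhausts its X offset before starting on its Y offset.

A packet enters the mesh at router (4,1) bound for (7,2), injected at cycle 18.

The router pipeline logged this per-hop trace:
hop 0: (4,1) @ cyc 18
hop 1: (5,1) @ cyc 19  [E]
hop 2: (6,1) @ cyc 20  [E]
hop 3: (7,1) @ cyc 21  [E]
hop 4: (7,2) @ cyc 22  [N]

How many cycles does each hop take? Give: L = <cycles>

From hop 0 (18) to hop 1 (19): +1 cycles.
One hop costs L cycles, so L = 1.

L = 1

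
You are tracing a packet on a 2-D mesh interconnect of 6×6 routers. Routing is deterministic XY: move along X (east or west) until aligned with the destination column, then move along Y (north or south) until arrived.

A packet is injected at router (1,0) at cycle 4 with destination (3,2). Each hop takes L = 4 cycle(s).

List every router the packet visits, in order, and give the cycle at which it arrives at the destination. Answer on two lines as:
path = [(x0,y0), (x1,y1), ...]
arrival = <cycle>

t=4: at (1,0)
t=8: at (2,0) after E
t=12: at (3,0) after E
t=16: at (3,1) after N
t=20: at (3,2) after N

path = [(1,0), (2,0), (3,0), (3,1), (3,2)]
arrival = 20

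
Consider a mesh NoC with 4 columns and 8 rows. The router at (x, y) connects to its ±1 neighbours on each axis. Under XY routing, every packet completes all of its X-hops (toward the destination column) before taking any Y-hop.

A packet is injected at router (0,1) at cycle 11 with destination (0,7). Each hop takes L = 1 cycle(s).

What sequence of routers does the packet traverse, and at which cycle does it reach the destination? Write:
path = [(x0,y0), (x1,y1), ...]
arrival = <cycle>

path = [(0,1), (0,2), (0,3), (0,4), (0,5), (0,6), (0,7)]
arrival = 17

src (0,1)  cyc=11
N→(0,2)  cyc=12
N→(0,3)  cyc=13
N→(0,4)  cyc=14
N→(0,5)  cyc=15
N→(0,6)  cyc=16
N→(0,7)  cyc=17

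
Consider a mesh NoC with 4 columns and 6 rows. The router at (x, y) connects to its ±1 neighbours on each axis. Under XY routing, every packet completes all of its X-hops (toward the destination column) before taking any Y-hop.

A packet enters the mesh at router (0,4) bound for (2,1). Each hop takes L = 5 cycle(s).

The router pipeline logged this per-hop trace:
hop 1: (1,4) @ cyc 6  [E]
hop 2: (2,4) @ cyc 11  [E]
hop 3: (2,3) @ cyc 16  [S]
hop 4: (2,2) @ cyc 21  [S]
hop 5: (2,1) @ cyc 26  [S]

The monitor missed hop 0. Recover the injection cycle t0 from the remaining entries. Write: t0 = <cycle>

t0 = 1

At hop 1 the cycle is 6; in general cyc_k = t0 + kL.
Subtract one hop: t0 = 6 − 5 = 1.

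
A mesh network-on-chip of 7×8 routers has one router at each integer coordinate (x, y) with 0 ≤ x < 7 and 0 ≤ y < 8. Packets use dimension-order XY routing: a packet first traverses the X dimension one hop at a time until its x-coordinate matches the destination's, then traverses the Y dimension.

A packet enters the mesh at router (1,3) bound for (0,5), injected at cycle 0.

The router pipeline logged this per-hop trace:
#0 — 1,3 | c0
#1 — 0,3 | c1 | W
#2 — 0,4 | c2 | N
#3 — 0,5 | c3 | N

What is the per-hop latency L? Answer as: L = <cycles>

L = 1

From hop 0 (0) to hop 1 (1): +1 cycles.
That increment is L by definition: L = 1.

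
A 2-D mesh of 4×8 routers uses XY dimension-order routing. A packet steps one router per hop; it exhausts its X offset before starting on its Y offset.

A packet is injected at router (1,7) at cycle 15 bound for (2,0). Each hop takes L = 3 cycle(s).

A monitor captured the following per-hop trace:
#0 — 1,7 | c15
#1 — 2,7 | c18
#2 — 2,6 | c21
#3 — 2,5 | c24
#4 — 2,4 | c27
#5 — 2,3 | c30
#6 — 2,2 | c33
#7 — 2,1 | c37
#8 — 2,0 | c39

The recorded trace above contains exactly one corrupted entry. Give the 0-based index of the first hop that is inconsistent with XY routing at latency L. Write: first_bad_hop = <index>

first_bad_hop = 7

hop 1: step (+1,+0), +3 cyc — ok
hop 2: step (+0,-1), +3 cyc — ok
hop 3: step (+0,-1), +3 cyc — ok
hop 4: step (+0,-1), +3 cyc — ok
hop 5: step (+0,-1), +3 cyc — ok
hop 6: step (+0,-1), +3 cyc — ok
hop 7: step (+0,-1), +4 cyc — BAD: Δcyc=4≠L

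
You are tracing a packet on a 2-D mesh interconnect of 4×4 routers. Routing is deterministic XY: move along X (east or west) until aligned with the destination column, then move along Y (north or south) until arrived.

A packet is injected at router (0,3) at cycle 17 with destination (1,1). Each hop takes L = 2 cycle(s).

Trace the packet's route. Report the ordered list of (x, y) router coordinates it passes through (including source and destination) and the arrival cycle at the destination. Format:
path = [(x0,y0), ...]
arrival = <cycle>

src (0,3)  cyc=17
E→(1,3)  cyc=19
S→(1,2)  cyc=21
S→(1,1)  cyc=23

path = [(0,3), (1,3), (1,2), (1,1)]
arrival = 23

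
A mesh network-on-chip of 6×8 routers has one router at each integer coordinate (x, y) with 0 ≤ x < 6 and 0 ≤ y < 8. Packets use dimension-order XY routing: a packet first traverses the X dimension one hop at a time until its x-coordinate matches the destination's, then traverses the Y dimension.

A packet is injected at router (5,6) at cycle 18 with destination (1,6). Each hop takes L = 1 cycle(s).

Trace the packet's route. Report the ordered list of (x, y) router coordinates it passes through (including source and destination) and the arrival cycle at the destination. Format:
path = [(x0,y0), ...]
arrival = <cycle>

#0 — 5,6 | c18
#1 — 4,6 | c19 | W
#2 — 3,6 | c20 | W
#3 — 2,6 | c21 | W
#4 — 1,6 | c22 | W

path = [(5,6), (4,6), (3,6), (2,6), (1,6)]
arrival = 22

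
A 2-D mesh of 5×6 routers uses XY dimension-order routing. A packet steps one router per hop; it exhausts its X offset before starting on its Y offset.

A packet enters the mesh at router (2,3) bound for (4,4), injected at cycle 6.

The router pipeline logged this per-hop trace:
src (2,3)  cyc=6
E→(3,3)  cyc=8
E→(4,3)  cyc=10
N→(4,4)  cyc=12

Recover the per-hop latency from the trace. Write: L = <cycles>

cyc[1] − cyc[0] = 8 − 6 = 2.
Each hop adds L, hence L = 2.

L = 2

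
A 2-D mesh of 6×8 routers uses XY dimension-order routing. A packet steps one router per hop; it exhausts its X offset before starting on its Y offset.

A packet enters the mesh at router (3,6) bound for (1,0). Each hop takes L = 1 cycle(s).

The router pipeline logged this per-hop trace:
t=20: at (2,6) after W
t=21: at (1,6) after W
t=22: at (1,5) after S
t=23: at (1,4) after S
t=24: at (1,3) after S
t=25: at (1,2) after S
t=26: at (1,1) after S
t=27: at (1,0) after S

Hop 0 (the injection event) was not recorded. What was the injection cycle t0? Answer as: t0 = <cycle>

t0 = 19

cyc[1] = 20 and cyc[k] = t0 + k·L for every k.
So t0 = 20 − 1·1 = 19.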